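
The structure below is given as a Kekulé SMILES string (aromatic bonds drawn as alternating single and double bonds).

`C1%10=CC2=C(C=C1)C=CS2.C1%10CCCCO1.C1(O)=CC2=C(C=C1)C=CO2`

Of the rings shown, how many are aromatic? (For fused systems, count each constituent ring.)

The SMILES encodes a six-membered carbon ring with three alternating C=C double bonds, fused to a five-membered ring containing one sulfur and two C=C double bonds; a six-membered saturated ring of five carbons and one oxygen; a six-membered carbon ring with three alternating C=C double bonds, fused to a five-membered ring containing one oxygen and two C=C double bonds.
The fused 6/5-membered bicyclic (with one sulfur) is a single π system with 9 sp² atoms and 10 π electrons from ring double bonds plus a heteroatom lone pair. 10 = 4(2)+2, so the system is aromatic and both rings count as aromatic (benzothiophene).
The 6-membered ring with one oxygen has only sp³ atoms, so it is not fully conjugated — not aromatic (tetrahydropyran).
The fused 6/5-membered bicyclic (with one oxygen) is a single π system with 9 sp² atoms and 10 π electrons from ring double bonds plus a heteroatom lone pair. 10 = 4(2)+2, so the system is aromatic and both rings count as aromatic (benzofuran).
4 of the 5 rings are aromatic. Total: 4.

4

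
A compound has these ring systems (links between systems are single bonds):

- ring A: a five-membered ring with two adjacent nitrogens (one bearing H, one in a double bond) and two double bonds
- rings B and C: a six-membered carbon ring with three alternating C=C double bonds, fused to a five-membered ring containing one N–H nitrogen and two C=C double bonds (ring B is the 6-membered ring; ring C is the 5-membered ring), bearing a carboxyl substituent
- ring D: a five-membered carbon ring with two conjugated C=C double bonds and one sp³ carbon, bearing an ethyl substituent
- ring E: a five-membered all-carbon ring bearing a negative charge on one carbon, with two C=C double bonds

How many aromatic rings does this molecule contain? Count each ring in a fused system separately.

4

Ring A is planar and fully conjugated; 2 ring double bonds (4 π electrons) plus a heteroatom lone pair (2) give 6 π electrons. That satisfies 4n+2 with n=1, so ring A is aromatic (pyrazole).
Rings B and C form a fused bicyclic system (with one N–H) with 9 sp² atoms and 10 π electrons from ring double bonds plus a heteroatom lone pair. 10 = 4(2)+2, so the system is aromatic and both rings count as aromatic (indole).
Ring D has one sp³ carbon, so it is not fully conjugated — not aromatic (cyclopentadiene).
Ring E is fully conjugated (every ring atom contributes a p orbital); 2 ring double bonds (4 π electrons) plus the carbanion lone pair (2) give 6 π electrons. That satisfies 4n+2 with n=1, so ring E is aromatic (cyclopentadienyl anion).
Aromatic: A, B, C, E. Total: 4.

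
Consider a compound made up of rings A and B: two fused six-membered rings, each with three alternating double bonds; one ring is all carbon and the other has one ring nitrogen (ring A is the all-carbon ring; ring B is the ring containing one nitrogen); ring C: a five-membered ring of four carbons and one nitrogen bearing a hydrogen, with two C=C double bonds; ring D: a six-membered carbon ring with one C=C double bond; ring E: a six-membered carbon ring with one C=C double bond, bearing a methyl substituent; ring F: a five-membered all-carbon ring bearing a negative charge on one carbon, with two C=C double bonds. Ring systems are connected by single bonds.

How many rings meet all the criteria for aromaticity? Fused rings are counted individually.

4

Rings A and B form a fused bicyclic system (with one nitrogen) with 10 sp² atoms and 10 π electrons from ring double bonds. 10 = 4(2)+2, so the system is aromatic and both rings count as aromatic (quinoline).
Ring C has a continuous p-orbital overlap around the ring; 2 ring double bonds (4 π electrons) plus a heteroatom lone pair (2) give 6 π electrons. 6 = 4(1)+2, so ring C is aromatic (pyrrole).
Ring D has four sp³ carbons, so it is not fully conjugated — not aromatic (cyclohexene).
Ring E has four sp³ carbons, so it is not fully conjugated — not aromatic (cyclohexene).
Ring F is fully conjugated (every ring atom contributes a p orbital); 2 ring double bonds (4 π electrons) plus the carbanion lone pair (2) give 6 π electrons. That satisfies 4n+2 with n=1, so ring F is aromatic (cyclopentadienyl anion).
Aromatic: A, B, C, F. Total: 4.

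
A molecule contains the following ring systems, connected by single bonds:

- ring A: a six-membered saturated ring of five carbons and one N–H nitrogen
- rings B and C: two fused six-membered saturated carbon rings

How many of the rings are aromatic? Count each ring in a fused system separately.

0

Ring A has only sp³ atoms, so it is not fully conjugated — not aromatic (piperidine).
Ring B has only sp³ atoms, so it is not fully conjugated — not aromatic (cyclohexane ring).
Ring C has only sp³ atoms, so it is not fully conjugated — not aromatic (cyclohexane ring).
No ring is aromatic. Total: 0.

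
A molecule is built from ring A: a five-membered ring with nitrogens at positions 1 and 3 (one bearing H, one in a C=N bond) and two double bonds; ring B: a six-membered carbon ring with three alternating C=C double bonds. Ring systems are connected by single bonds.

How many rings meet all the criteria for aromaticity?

Ring A has a continuous p-orbital overlap around the ring; 2 ring double bonds (4 π electrons) plus a heteroatom lone pair (2) give 6 π electrons. 6 = 4(1)+2, so ring A is aromatic (imidazole).
Ring B is planar and fully conjugated; 3 ring double bonds give 6 π electrons. That satisfies 4n+2 with n=1, so ring B is aromatic (benzene).
Aromatic: A, B. Total: 2.

2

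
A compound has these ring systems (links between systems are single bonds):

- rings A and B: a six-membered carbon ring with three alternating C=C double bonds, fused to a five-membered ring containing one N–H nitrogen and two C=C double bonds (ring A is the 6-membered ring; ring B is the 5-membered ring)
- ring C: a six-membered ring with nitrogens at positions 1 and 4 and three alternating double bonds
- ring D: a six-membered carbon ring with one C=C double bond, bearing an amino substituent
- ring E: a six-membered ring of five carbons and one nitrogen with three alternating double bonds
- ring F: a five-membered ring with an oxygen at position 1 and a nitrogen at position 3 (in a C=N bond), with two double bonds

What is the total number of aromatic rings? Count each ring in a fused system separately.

Rings A and B form a fused bicyclic system (with one N–H) with 9 sp² atoms and 10 π electrons from ring double bonds plus a heteroatom lone pair. 10 = 4(2)+2, so the system is aromatic and both rings count as aromatic (indole).
Ring C is planar and fully conjugated; 3 ring double bonds give 6 π electrons. That satisfies 4n+2 with n=1, so ring C is aromatic (pyrazine).
Ring D has four sp³ carbons, so it is not fully conjugated — not aromatic (cyclohexene).
Ring E is planar and fully conjugated; 3 ring double bonds give 6 π electrons. That satisfies 4n+2 with n=1, so ring E is aromatic (pyridine).
Ring F is fully conjugated (every ring atom contributes a p orbital); 2 ring double bonds (4 π electrons) plus a heteroatom lone pair (2) give 6 π electrons. That satisfies 4n+2 with n=1, so ring F is aromatic (oxazole).
Aromatic: A, B, C, E, F. Total: 5.

5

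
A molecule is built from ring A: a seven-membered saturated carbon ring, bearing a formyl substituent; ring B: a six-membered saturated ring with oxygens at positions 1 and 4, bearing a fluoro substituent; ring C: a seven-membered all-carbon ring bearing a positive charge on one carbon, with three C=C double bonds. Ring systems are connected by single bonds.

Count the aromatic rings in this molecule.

Ring A has only sp³ atoms, so it is not fully conjugated — not aromatic (cycloheptane).
Ring B has only sp³ atoms, so it is not fully conjugated — not aromatic (1,4-dioxane).
Ring C has a continuous p-orbital overlap around the ring; 3 ring double bonds (6 π electrons) plus the carbocation's empty p orbital (0, but keeps the ring conjugated) give 6 π electrons. Since 6 = 4n+2 (n=1), ring C is aromatic (tropylium cation).
Aromatic: C. Total: 1.

1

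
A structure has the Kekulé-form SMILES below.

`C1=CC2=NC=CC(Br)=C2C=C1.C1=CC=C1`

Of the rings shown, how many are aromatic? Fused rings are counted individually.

2

The SMILES encodes two fused six-membered rings, each with three alternating double bonds; one ring is all carbon and the other has one ring nitrogen; a four-membered carbon ring with two alternating C=C double bonds.
The fused 6/6-membered bicyclic (with one nitrogen) is a single π system with 10 sp² atoms and 10 π electrons from ring double bonds. 10 = 4(2)+2, so the system is aromatic and both rings count as aromatic (quinoline).
The 4-membered ring has only sp² ring atoms; a planar conformation would have a fully conjugated π system of 4 electrons. But 4 = 4(1), which is 4n not 4n+2, so it is not aromatic (cyclobutadiene) — cyclobutadiene is antiaromatic and distorts to a rectangle.
2 of the 3 rings are aromatic. Total: 2.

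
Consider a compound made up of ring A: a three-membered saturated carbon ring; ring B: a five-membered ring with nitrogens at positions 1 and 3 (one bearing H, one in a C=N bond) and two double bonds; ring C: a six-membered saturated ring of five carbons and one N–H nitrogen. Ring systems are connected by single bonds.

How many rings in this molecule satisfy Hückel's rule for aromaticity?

1

Ring A has only sp³ atoms, so it is not fully conjugated — not aromatic (cyclopropane).
Ring B is fully conjugated (every ring atom contributes a p orbital); 2 ring double bonds (4 π electrons) plus a heteroatom lone pair (2) give 6 π electrons. That satisfies 4n+2 with n=1, so ring B is aromatic (imidazole).
Ring C has only sp³ atoms, so it is not fully conjugated — not aromatic (piperidine).
Aromatic: B. Total: 1.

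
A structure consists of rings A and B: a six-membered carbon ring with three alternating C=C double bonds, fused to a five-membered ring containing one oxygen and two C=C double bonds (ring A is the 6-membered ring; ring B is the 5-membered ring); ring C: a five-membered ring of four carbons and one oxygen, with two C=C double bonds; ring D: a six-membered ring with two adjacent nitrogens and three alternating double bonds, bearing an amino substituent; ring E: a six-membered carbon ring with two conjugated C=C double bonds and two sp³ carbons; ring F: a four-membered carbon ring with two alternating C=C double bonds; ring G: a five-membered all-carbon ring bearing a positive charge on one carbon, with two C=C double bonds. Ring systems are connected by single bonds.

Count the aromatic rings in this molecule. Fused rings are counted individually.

4

Rings A and B form a fused bicyclic system (with one oxygen) with 9 sp² atoms and 10 π electrons from ring double bonds plus a heteroatom lone pair. 10 = 4(2)+2, so the system is aromatic and both rings count as aromatic (benzofuran).
Ring C is planar and fully conjugated; 2 ring double bonds (4 π electrons) plus a heteroatom lone pair (2) give 6 π electrons. Since 6 = 4n+2 (n=1), ring C is aromatic (furan).
Ring D is fully conjugated (every ring atom contributes a p orbital); 3 ring double bonds give 6 π electrons. That satisfies 4n+2 with n=1, so ring D is aromatic (pyridazine).
Ring E has two sp³ carbons, so it is not fully conjugated — not aromatic (1,3-cyclohexadiene).
Ring F has only sp² ring atoms; a planar conformation would have a fully conjugated π system of 4 electrons. But 4 = 4(1), which is 4n not 4n+2, so ring F is not aromatic (cyclobutadiene) — cyclobutadiene is antiaromatic and distorts to a rectangle.
Ring G has only sp² ring atoms; a planar conformation would have a fully conjugated π system of 4 electrons. But 4 = 4(1), which is 4n not 4n+2, so ring G is not aromatic (cyclopentadienyl cation).
Aromatic: A, B, C, D. Total: 4.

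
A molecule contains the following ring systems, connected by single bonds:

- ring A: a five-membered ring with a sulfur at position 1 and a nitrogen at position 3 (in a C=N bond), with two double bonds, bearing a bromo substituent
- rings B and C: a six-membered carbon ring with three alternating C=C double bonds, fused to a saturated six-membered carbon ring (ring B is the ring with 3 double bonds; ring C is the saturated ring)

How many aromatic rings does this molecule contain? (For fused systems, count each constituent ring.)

Ring A is fully conjugated (every ring atom contributes a p orbital); 2 ring double bonds (4 π electrons) plus a heteroatom lone pair (2) give 6 π electrons. Since 6 = 4n+2 (n=1), ring A is aromatic (thiazole).
Ring B is fully conjugated (every ring atom contributes a p orbital); 3 ring double bonds give 6 π electrons. Since 6 = 4n+2 (n=1), ring B is aromatic (benzene ring).
Ring C has four sp³ carbons, so it is not fully conjugated — not aromatic (cyclohexane ring).
Aromatic: A, B. Total: 2.

2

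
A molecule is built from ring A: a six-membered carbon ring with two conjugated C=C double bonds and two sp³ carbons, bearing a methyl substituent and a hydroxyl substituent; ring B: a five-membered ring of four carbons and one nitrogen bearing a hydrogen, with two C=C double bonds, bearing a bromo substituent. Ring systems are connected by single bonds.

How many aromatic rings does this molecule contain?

1

Ring A has two sp³ carbons, so it is not fully conjugated — not aromatic (1,3-cyclohexadiene).
Ring B is planar and fully conjugated; 2 ring double bonds (4 π electrons) plus a heteroatom lone pair (2) give 6 π electrons. 6 = 4(1)+2, so ring B is aromatic (pyrrole).
Aromatic: B. Total: 1.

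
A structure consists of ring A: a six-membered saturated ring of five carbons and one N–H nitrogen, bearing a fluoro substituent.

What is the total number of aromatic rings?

Ring A has only sp³ atoms, so it is not fully conjugated — not aromatic (piperidine).

0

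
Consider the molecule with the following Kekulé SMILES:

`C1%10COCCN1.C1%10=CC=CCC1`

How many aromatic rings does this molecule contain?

The SMILES encodes a six-membered saturated ring with an oxygen and an N–H nitrogen at positions 1 and 4; a six-membered carbon ring with two conjugated C=C double bonds and two sp³ carbons.
The 6-membered ring with one oxygen and one N–H (1,4) has only sp³ atoms, so it is not fully conjugated — not aromatic (morpholine).
The 6-membered ring has two sp³ carbons, so it is not fully conjugated — not aromatic (1,3-cyclohexadiene).
None of the rings are aromatic. Total: 0.

0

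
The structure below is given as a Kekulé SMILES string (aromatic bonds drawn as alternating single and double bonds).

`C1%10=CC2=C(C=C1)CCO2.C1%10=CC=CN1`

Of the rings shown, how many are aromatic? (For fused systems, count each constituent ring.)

The SMILES encodes a six-membered carbon ring with three alternating C=C double bonds, fused to a five-membered ring containing one oxygen and two sp³ carbons; a five-membered ring of four carbons and one nitrogen bearing a hydrogen, with two C=C double bonds.
The 6-membered ring has a continuous p-orbital overlap around the ring; 3 ring double bonds give 6 π electrons. That satisfies 4n+2 with n=1, so it is aromatic (benzene ring).
The 5-membered ring with one oxygen has two sp³ carbons, so it is not fully conjugated — not aromatic (oxolane ring).
The 5-membered ring with one N–H has a continuous p-orbital overlap around the ring; 2 ring double bonds (4 π electrons) plus a heteroatom lone pair (2) give 6 π electrons. 6 = 4(1)+2, so it is aromatic (pyrrole).
2 of the 3 rings are aromatic. Total: 2.

2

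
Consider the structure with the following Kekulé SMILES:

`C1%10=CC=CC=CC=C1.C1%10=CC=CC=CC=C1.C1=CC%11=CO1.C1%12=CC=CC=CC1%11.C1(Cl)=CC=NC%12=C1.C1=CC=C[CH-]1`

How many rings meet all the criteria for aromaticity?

3

The SMILES encodes an eight-membered carbon ring with four alternating C=C double bonds; an eight-membered carbon ring with four alternating C=C double bonds; a five-membered ring of four carbons and one oxygen, with two C=C double bonds; a seven-membered carbon ring with three C=C double bonds and one sp³ carbon; a six-membered ring of five carbons and one nitrogen with three alternating double bonds; a five-membered all-carbon ring bearing a negative charge on one carbon, with two C=C double bonds.
The 8-membered ring has only sp² ring atoms; a planar conformation would have a fully conjugated π system of 8 electrons. But 8 = 4(2), which is 4n not 4n+2, so it is not aromatic (cyclooctatetraene) — cyclooctatetraene distorts into a non-planar tub to avoid antiaromaticity.
The second 8-membered ring has only sp² ring atoms; a planar conformation would have a fully conjugated π system of 8 electrons. But 8 = 4(2), which is 4n not 4n+2, so it is not aromatic (cyclooctatetraene) — cyclooctatetraene distorts into a non-planar tub to avoid antiaromaticity.
The 5-membered ring with one oxygen is planar and fully conjugated; 2 ring double bonds (4 π electrons) plus a heteroatom lone pair (2) give 6 π electrons. 6 = 4(1)+2, so it is aromatic (furan).
The 7-membered ring has one sp³ carbon, so it is not fully conjugated — not aromatic (cycloheptatriene).
The 6-membered ring with one nitrogen is planar and fully conjugated; 3 ring double bonds give 6 π electrons. 6 = 4(1)+2, so it is aromatic (pyridine).
The 5-membered ring has a continuous p-orbital overlap around the ring; 2 ring double bonds (4 π electrons) plus the carbanion lone pair (2) give 6 π electrons. That satisfies 4n+2 with n=1, so it is aromatic (cyclopentadienyl anion).
3 of the 6 rings are aromatic. Total: 3.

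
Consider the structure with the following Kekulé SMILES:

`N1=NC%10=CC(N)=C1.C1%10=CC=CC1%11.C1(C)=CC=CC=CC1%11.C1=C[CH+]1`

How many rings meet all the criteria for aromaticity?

2

The SMILES encodes a six-membered ring with two adjacent nitrogens and three alternating double bonds; a five-membered carbon ring with two conjugated C=C double bonds and one sp³ carbon; a seven-membered carbon ring with three C=C double bonds and one sp³ carbon; a three-membered all-carbon ring bearing a positive charge on one carbon, with one C=C double bond.
The 6-membered ring with two nitrogens (1,2) has a continuous p-orbital overlap around the ring; 3 ring double bonds give 6 π electrons. 6 = 4(1)+2, so it is aromatic (pyridazine).
The 5-membered ring has one sp³ carbon, so it is not fully conjugated — not aromatic (cyclopentadiene).
The 7-membered ring has one sp³ carbon, so it is not fully conjugated — not aromatic (cycloheptatriene).
The 3-membered ring has a continuous p-orbital overlap around the ring; 1 ring double bond (2 π electrons) plus the carbocation's empty p orbital (0, but keeps the ring conjugated) give 2 π electrons. 2 = 4(0)+2, so it is aromatic (cyclopropenyl cation).
2 of the 4 rings are aromatic. Total: 2.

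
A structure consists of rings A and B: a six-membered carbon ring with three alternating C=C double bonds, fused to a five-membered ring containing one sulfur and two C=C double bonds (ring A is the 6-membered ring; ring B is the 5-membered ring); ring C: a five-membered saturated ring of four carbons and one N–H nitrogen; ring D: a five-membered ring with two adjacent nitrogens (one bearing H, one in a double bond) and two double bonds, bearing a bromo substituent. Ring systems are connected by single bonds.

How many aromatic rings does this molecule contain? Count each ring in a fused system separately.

3

Rings A and B form a fused bicyclic system (with one sulfur) with 9 sp² atoms and 10 π electrons from ring double bonds plus a heteroatom lone pair. 10 = 4(2)+2, so the system is aromatic and both rings count as aromatic (benzothiophene).
Ring C has only sp³ atoms, so it is not fully conjugated — not aromatic (pyrrolidine).
Ring D is planar and fully conjugated; 2 ring double bonds (4 π electrons) plus a heteroatom lone pair (2) give 6 π electrons. Since 6 = 4n+2 (n=1), ring D is aromatic (pyrazole).
Aromatic: A, B, D. Total: 3.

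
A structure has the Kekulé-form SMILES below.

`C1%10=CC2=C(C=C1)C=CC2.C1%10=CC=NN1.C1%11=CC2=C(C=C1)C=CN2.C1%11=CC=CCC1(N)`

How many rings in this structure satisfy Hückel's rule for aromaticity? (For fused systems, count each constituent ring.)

The SMILES encodes a six-membered carbon ring with three alternating C=C double bonds, fused to a five-membered carbon ring containing one C=C double bond and one sp³ carbon; a five-membered ring with two adjacent nitrogens (one bearing H, one in a double bond) and two double bonds; a six-membered carbon ring with three alternating C=C double bonds, fused to a five-membered ring containing one N–H nitrogen and two C=C double bonds; a six-membered carbon ring with two conjugated C=C double bonds and two sp³ carbons.
The 6-membered ring has a continuous p-orbital overlap around the ring; 3 ring double bonds give 6 π electrons. Since 6 = 4n+2 (n=1), it is aromatic (benzene ring).
The 5-membered ring has one sp³ carbon, so it is not fully conjugated — not aromatic (cyclopentene ring).
The 5-membered ring with two adjacent nitrogens (one N–H, one =N–) is planar and fully conjugated; 2 ring double bonds (4 π electrons) plus a heteroatom lone pair (2) give 6 π electrons. Since 6 = 4n+2 (n=1), it is aromatic (pyrazole).
The fused 6/5-membered bicyclic (with one N–H) is a single π system with 9 sp² atoms and 10 π electrons from ring double bonds plus a heteroatom lone pair. 10 = 4(2)+2, so the system is aromatic and both rings count as aromatic (indole).
The second 6-membered ring has two sp³ carbons, so it is not fully conjugated — not aromatic (1,3-cyclohexadiene).
4 of the 6 rings are aromatic. Total: 4.

4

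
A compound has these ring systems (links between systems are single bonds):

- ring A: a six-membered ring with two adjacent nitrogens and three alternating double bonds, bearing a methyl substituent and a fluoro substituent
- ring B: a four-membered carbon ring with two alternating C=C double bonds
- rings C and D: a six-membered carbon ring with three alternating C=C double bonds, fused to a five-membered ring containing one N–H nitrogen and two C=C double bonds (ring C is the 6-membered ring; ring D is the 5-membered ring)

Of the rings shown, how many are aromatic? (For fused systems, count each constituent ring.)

3

Ring A is fully conjugated (every ring atom contributes a p orbital); 3 ring double bonds give 6 π electrons. That satisfies 4n+2 with n=1, so ring A is aromatic (pyridazine).
Ring B has only sp² ring atoms; a planar conformation would have a fully conjugated π system of 4 electrons. But 4 = 4(1), which is 4n not 4n+2, so ring B is not aromatic (cyclobutadiene) — cyclobutadiene is antiaromatic and distorts to a rectangle.
Rings C and D form a fused bicyclic system (with one N–H) with 9 sp² atoms and 10 π electrons from ring double bonds plus a heteroatom lone pair. 10 = 4(2)+2, so the system is aromatic and both rings count as aromatic (indole).
Aromatic: A, C, D. Total: 3.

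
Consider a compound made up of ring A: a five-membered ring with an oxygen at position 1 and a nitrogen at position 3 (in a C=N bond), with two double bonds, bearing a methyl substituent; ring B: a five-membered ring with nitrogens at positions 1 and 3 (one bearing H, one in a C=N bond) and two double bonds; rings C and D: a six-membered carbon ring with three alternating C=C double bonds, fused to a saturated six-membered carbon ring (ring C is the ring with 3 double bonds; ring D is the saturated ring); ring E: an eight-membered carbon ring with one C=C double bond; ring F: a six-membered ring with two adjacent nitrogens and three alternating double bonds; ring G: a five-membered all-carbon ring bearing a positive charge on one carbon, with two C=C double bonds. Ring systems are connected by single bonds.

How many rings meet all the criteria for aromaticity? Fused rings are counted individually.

4

Ring A is planar and fully conjugated; 2 ring double bonds (4 π electrons) plus a heteroatom lone pair (2) give 6 π electrons. Since 6 = 4n+2 (n=1), ring A is aromatic (oxazole).
Ring B has a continuous p-orbital overlap around the ring; 2 ring double bonds (4 π electrons) plus a heteroatom lone pair (2) give 6 π electrons. Since 6 = 4n+2 (n=1), ring B is aromatic (imidazole).
Ring C is planar and fully conjugated; 3 ring double bonds give 6 π electrons. Since 6 = 4n+2 (n=1), ring C is aromatic (benzene ring).
Ring D has four sp³ carbons, so it is not fully conjugated — not aromatic (cyclohexane ring).
Ring E has six sp³ carbons, so it is not fully conjugated — not aromatic (cyclooctene).
Ring F is fully conjugated (every ring atom contributes a p orbital); 3 ring double bonds give 6 π electrons. Since 6 = 4n+2 (n=1), ring F is aromatic (pyridazine).
Ring G has only sp² ring atoms; a planar conformation would have a fully conjugated π system of 4 electrons. But 4 = 4(1), which is 4n not 4n+2, so ring G is not aromatic (cyclopentadienyl cation).
Aromatic: A, B, C, F. Total: 4.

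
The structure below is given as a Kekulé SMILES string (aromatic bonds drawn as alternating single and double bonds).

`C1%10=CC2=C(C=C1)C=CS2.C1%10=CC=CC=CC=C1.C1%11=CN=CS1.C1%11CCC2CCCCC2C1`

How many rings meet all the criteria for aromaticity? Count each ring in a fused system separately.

The SMILES encodes a six-membered carbon ring with three alternating C=C double bonds, fused to a five-membered ring containing one sulfur and two C=C double bonds; an eight-membered carbon ring with four alternating C=C double bonds; a five-membered ring with a sulfur at position 1 and a nitrogen at position 3 (in a C=N bond), with two double bonds; two fused six-membered saturated carbon rings.
The fused 6/5-membered bicyclic (with one sulfur) is a single π system with 9 sp² atoms and 10 π electrons from ring double bonds plus a heteroatom lone pair. 10 = 4(2)+2, so the system is aromatic and both rings count as aromatic (benzothiophene).
The 8-membered ring has only sp² ring atoms; a planar conformation would have a fully conjugated π system of 8 electrons. But 8 = 4(2), which is 4n not 4n+2, so it is not aromatic (cyclooctatetraene) — cyclooctatetraene distorts into a non-planar tub to avoid antiaromaticity.
The 5-membered ring with one sulfur and one =N– is planar and fully conjugated; 2 ring double bonds (4 π electrons) plus a heteroatom lone pair (2) give 6 π electrons. 6 = 4(1)+2, so it is aromatic (thiazole).
The 6-membered ring has only sp³ atoms, so it is not fully conjugated — not aromatic (cyclohexane ring).
The second 6-membered ring has only sp³ atoms, so it is not fully conjugated — not aromatic (cyclohexane ring).
3 of the 6 rings are aromatic. Total: 3.

3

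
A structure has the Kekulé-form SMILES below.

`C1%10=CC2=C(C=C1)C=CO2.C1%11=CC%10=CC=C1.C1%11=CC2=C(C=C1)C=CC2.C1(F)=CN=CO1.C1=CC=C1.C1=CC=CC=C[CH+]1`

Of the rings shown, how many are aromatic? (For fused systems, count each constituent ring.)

The SMILES encodes a six-membered carbon ring with three alternating C=C double bonds, fused to a five-membered ring containing one oxygen and two C=C double bonds; a six-membered carbon ring with three alternating C=C double bonds; a six-membered carbon ring with three alternating C=C double bonds, fused to a five-membered carbon ring containing one C=C double bond and one sp³ carbon; a five-membered ring with an oxygen at position 1 and a nitrogen at position 3 (in a C=N bond), with two double bonds; a four-membered carbon ring with two alternating C=C double bonds; a seven-membered all-carbon ring bearing a positive charge on one carbon, with three C=C double bonds.
The fused 6/5-membered bicyclic (with one oxygen) is a single π system with 9 sp² atoms and 10 π electrons from ring double bonds plus a heteroatom lone pair. 10 = 4(2)+2, so the system is aromatic and both rings count as aromatic (benzofuran).
The 6-membered ring has a continuous p-orbital overlap around the ring; 3 ring double bonds give 6 π electrons. Since 6 = 4n+2 (n=1), it is aromatic (benzene).
The second 6-membered ring is planar and fully conjugated; 3 ring double bonds give 6 π electrons. 6 = 4(1)+2, so it is aromatic (benzene ring).
The 5-membered ring has one sp³ carbon, so it is not fully conjugated — not aromatic (cyclopentene ring).
The 5-membered ring with one oxygen and one =N– is planar and fully conjugated; 2 ring double bonds (4 π electrons) plus a heteroatom lone pair (2) give 6 π electrons. 6 = 4(1)+2, so it is aromatic (oxazole).
The 4-membered ring has only sp² ring atoms; a planar conformation would have a fully conjugated π system of 4 electrons. But 4 = 4(1), which is 4n not 4n+2, so it is not aromatic (cyclobutadiene) — cyclobutadiene is antiaromatic and distorts to a rectangle.
The 7-membered ring is planar and fully conjugated; 3 ring double bonds (6 π electrons) plus the carbocation's empty p orbital (0, but keeps the ring conjugated) give 6 π electrons. Since 6 = 4n+2 (n=1), it is aromatic (tropylium cation).
6 of the 8 rings are aromatic. Total: 6.

6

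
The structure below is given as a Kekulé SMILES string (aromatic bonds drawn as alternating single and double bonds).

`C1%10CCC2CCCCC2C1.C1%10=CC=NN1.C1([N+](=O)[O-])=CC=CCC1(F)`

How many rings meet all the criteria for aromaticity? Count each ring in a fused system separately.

The SMILES encodes two fused six-membered saturated carbon rings; a five-membered ring with two adjacent nitrogens (one bearing H, one in a double bond) and two double bonds; a six-membered carbon ring with two conjugated C=C double bonds and two sp³ carbons.
The 6-membered ring has only sp³ atoms, so it is not fully conjugated — not aromatic (cyclohexane ring).
The second 6-membered ring has only sp³ atoms, so it is not fully conjugated — not aromatic (cyclohexane ring).
The 5-membered ring with two adjacent nitrogens (one N–H, one =N–) has a continuous p-orbital overlap around the ring; 2 ring double bonds (4 π electrons) plus a heteroatom lone pair (2) give 6 π electrons. 6 = 4(1)+2, so it is aromatic (pyrazole).
The third 6-membered ring has two sp³ carbons, so it is not fully conjugated — not aromatic (1,3-cyclohexadiene).
1 of the 4 rings is aromatic. Total: 1.

1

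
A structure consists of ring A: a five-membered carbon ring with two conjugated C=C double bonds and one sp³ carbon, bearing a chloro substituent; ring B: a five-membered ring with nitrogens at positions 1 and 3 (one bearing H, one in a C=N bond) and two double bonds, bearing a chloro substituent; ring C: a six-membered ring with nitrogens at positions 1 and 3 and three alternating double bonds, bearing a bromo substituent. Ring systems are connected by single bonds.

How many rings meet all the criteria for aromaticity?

2

Ring A has one sp³ carbon, so it is not fully conjugated — not aromatic (cyclopentadiene).
Ring B has a continuous p-orbital overlap around the ring; 2 ring double bonds (4 π electrons) plus a heteroatom lone pair (2) give 6 π electrons. That satisfies 4n+2 with n=1, so ring B is aromatic (imidazole).
Ring C is fully conjugated (every ring atom contributes a p orbital); 3 ring double bonds give 6 π electrons. 6 = 4(1)+2, so ring C is aromatic (pyrimidine).
Aromatic: B, C. Total: 2.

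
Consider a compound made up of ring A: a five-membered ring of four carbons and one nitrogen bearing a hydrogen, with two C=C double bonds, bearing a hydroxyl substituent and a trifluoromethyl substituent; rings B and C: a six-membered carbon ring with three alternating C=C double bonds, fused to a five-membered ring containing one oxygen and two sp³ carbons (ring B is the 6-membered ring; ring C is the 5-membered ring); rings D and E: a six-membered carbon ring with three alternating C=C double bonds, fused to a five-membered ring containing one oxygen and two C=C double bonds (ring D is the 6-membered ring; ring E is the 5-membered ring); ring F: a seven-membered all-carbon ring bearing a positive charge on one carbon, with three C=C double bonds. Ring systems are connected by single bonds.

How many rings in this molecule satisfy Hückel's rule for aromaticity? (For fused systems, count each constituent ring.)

5

Ring A is fully conjugated (every ring atom contributes a p orbital); 2 ring double bonds (4 π electrons) plus a heteroatom lone pair (2) give 6 π electrons. That satisfies 4n+2 with n=1, so ring A is aromatic (pyrrole).
Ring B is fully conjugated (every ring atom contributes a p orbital); 3 ring double bonds give 6 π electrons. That satisfies 4n+2 with n=1, so ring B is aromatic (benzene ring).
Ring C has two sp³ carbons, so it is not fully conjugated — not aromatic (oxolane ring).
Rings D and E form a fused bicyclic system (with one oxygen) with 9 sp² atoms and 10 π electrons from ring double bonds plus a heteroatom lone pair. 10 = 4(2)+2, so the system is aromatic and both rings count as aromatic (benzofuran).
Ring F is fully conjugated (every ring atom contributes a p orbital); 3 ring double bonds (6 π electrons) plus the carbocation's empty p orbital (0, but keeps the ring conjugated) give 6 π electrons. That satisfies 4n+2 with n=1, so ring F is aromatic (tropylium cation).
Aromatic: A, B, D, E, F. Total: 5.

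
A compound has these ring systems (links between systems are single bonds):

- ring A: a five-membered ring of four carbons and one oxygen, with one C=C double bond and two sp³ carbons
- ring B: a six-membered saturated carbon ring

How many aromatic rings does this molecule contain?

0

Ring A has two sp³ carbons, so it is not fully conjugated — not aromatic (2,3-dihydrofuran).
Ring B has only sp³ atoms, so it is not fully conjugated — not aromatic (cyclohexane).
No ring is aromatic. Total: 0.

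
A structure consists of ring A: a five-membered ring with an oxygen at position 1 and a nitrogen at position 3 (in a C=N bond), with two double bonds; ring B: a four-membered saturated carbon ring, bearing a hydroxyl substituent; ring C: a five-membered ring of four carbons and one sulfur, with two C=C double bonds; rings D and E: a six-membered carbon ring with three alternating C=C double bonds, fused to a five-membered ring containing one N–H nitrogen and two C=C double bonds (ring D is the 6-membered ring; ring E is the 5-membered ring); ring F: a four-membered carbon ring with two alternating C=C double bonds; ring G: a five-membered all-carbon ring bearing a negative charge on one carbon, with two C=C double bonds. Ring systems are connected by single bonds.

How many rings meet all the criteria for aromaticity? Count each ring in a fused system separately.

5

Ring A is planar and fully conjugated; 2 ring double bonds (4 π electrons) plus a heteroatom lone pair (2) give 6 π electrons. That satisfies 4n+2 with n=1, so ring A is aromatic (oxazole).
Ring B has only sp³ atoms, so it is not fully conjugated — not aromatic (cyclobutane).
Ring C is fully conjugated (every ring atom contributes a p orbital); 2 ring double bonds (4 π electrons) plus a heteroatom lone pair (2) give 6 π electrons. That satisfies 4n+2 with n=1, so ring C is aromatic (thiophene).
Rings D and E form a fused bicyclic system (with one N–H) with 9 sp² atoms and 10 π electrons from ring double bonds plus a heteroatom lone pair. 10 = 4(2)+2, so the system is aromatic and both rings count as aromatic (indole).
Ring F has only sp² ring atoms; a planar conformation would have a fully conjugated π system of 4 electrons. But 4 = 4(1), which is 4n not 4n+2, so ring F is not aromatic (cyclobutadiene) — cyclobutadiene is antiaromatic and distorts to a rectangle.
Ring G has a continuous p-orbital overlap around the ring; 2 ring double bonds (4 π electrons) plus the carbanion lone pair (2) give 6 π electrons. That satisfies 4n+2 with n=1, so ring G is aromatic (cyclopentadienyl anion).
Aromatic: A, C, D, E, G. Total: 5.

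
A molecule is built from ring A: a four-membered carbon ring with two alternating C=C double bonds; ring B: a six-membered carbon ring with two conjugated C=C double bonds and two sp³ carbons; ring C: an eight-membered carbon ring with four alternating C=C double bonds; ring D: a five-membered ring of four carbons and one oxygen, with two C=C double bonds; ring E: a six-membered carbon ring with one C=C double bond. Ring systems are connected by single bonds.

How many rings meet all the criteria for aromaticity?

1

Ring A has only sp² ring atoms; a planar conformation would have a fully conjugated π system of 4 electrons. But 4 = 4(1), which is 4n not 4n+2, so ring A is not aromatic (cyclobutadiene) — cyclobutadiene is antiaromatic and distorts to a rectangle.
Ring B has two sp³ carbons, so it is not fully conjugated — not aromatic (1,3-cyclohexadiene).
Ring C has only sp² ring atoms; a planar conformation would have a fully conjugated π system of 8 electrons. But 8 = 4(2), which is 4n not 4n+2, so ring C is not aromatic (cyclooctatetraene) — cyclooctatetraene distorts into a non-planar tub to avoid antiaromaticity.
Ring D is planar and fully conjugated; 2 ring double bonds (4 π electrons) plus a heteroatom lone pair (2) give 6 π electrons. 6 = 4(1)+2, so ring D is aromatic (furan).
Ring E has four sp³ carbons, so it is not fully conjugated — not aromatic (cyclohexene).
Aromatic: D. Total: 1.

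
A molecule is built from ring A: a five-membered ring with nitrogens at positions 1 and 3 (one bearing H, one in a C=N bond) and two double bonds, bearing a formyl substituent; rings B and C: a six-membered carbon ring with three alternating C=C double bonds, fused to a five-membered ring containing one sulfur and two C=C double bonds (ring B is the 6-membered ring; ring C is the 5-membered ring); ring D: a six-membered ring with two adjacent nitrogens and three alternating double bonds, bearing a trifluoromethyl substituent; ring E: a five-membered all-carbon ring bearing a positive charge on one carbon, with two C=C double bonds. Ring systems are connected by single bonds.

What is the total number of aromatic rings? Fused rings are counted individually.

4

Ring A is planar and fully conjugated; 2 ring double bonds (4 π electrons) plus a heteroatom lone pair (2) give 6 π electrons. That satisfies 4n+2 with n=1, so ring A is aromatic (imidazole).
Rings B and C form a fused bicyclic system (with one sulfur) with 9 sp² atoms and 10 π electrons from ring double bonds plus a heteroatom lone pair. 10 = 4(2)+2, so the system is aromatic and both rings count as aromatic (benzothiophene).
Ring D is fully conjugated (every ring atom contributes a p orbital); 3 ring double bonds give 6 π electrons. 6 = 4(1)+2, so ring D is aromatic (pyridazine).
Ring E has only sp² ring atoms; a planar conformation would have a fully conjugated π system of 4 electrons. But 4 = 4(1), which is 4n not 4n+2, so ring E is not aromatic (cyclopentadienyl cation).
Aromatic: A, B, C, D. Total: 4.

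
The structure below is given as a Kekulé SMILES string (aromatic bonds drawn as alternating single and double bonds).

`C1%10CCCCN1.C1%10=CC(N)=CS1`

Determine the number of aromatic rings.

1

The SMILES encodes a six-membered saturated ring of five carbons and one N–H nitrogen; a five-membered ring of four carbons and one sulfur, with two C=C double bonds.
The 6-membered ring with one N–H has only sp³ atoms, so it is not fully conjugated — not aromatic (piperidine).
The 5-membered ring with one sulfur is planar and fully conjugated; 2 ring double bonds (4 π electrons) plus a heteroatom lone pair (2) give 6 π electrons. 6 = 4(1)+2, so it is aromatic (thiophene).
1 of the 2 rings is aromatic. Total: 1.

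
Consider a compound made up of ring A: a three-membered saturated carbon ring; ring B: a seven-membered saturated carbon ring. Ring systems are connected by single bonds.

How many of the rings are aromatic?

0

Ring A has only sp³ atoms, so it is not fully conjugated — not aromatic (cyclopropane).
Ring B has only sp³ atoms, so it is not fully conjugated — not aromatic (cycloheptane).
No ring is aromatic. Total: 0.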